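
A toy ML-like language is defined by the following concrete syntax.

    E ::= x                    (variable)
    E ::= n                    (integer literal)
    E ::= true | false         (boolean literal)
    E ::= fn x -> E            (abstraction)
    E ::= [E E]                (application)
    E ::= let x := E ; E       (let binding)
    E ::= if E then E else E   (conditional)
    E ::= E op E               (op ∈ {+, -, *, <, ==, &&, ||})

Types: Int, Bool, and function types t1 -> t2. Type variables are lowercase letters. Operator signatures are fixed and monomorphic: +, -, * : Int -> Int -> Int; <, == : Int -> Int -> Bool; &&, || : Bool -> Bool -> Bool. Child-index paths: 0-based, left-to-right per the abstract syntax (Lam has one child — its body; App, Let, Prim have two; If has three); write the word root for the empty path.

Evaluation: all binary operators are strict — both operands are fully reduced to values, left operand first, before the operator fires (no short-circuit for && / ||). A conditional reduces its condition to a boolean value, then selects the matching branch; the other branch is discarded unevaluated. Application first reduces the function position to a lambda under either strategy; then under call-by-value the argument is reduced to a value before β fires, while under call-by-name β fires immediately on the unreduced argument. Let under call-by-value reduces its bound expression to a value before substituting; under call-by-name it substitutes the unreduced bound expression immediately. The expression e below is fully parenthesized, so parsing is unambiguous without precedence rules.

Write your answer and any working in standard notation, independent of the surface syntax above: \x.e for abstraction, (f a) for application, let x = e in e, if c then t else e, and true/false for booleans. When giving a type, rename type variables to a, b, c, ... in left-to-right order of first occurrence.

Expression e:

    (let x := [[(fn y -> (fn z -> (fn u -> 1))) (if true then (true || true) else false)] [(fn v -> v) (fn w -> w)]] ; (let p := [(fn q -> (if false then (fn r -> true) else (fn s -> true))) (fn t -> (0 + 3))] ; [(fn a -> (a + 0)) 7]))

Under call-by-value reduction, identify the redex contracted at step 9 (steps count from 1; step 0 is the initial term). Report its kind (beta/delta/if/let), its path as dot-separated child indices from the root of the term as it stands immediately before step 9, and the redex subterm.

Answer: let at root : (let p = (\s.true) in ((\a.(a + 0)) 7))

Derivation:
step 0: (let x = (((\y.(\z.(\u.1))) (if true then (true || true) else false)) ((\v.v) (\w.w))) in (let p = ((\q.(if false then (\r.true) else (\s.true))) (\t.(0 + 3))) in ((\a.(a + 0)) 7)))
step 1: [if@0.0.1] (let x = (((\y.(\z.(\u.1))) (true || true)) ((\v.v) (\w.w))) in (let p = ((\q.(if false then (\r.true) else (\s.true))) (\t.(0 + 3))) in ((\a.(a + 0)) 7)))
step 2: [delta@0.0.1] (let x = (((\y.(\z.(\u.1))) true) ((\v.v) (\w.w))) in (let p = ((\q.(if false then (\r.true) else (\s.true))) (\t.(0 + 3))) in ((\a.(a + 0)) 7)))
step 3: [beta@0.0] (let x = ((\z.(\u.1)) ((\v.v) (\w.w))) in (let p = ((\q.(if false then (\r.true) else (\s.true))) (\t.(0 + 3))) in ((\a.(a + 0)) 7)))
step 4: [beta@0.1] (let x = ((\z.(\u.1)) (\w.w)) in (let p = ((\q.(if false then (\r.true) else (\s.true))) (\t.(0 + 3))) in ((\a.(a + 0)) 7)))
step 5: [beta@0] (let x = (\u.1) in (let p = ((\q.(if false then (\r.true) else (\s.true))) (\t.(0 + 3))) in ((\a.(a + 0)) 7)))
step 6: [let@root] (let p = ((\q.(if false then (\r.true) else (\s.true))) (\t.(0 + 3))) in ((\a.(a + 0)) 7))
step 7: [beta@0] (let p = (if false then (\r.true) else (\s.true)) in ((\a.(a + 0)) 7))
step 8: [if@0] (let p = (\s.true) in ((\a.(a + 0)) 7))
step 9: [let@root] ((\a.(a + 0)) 7)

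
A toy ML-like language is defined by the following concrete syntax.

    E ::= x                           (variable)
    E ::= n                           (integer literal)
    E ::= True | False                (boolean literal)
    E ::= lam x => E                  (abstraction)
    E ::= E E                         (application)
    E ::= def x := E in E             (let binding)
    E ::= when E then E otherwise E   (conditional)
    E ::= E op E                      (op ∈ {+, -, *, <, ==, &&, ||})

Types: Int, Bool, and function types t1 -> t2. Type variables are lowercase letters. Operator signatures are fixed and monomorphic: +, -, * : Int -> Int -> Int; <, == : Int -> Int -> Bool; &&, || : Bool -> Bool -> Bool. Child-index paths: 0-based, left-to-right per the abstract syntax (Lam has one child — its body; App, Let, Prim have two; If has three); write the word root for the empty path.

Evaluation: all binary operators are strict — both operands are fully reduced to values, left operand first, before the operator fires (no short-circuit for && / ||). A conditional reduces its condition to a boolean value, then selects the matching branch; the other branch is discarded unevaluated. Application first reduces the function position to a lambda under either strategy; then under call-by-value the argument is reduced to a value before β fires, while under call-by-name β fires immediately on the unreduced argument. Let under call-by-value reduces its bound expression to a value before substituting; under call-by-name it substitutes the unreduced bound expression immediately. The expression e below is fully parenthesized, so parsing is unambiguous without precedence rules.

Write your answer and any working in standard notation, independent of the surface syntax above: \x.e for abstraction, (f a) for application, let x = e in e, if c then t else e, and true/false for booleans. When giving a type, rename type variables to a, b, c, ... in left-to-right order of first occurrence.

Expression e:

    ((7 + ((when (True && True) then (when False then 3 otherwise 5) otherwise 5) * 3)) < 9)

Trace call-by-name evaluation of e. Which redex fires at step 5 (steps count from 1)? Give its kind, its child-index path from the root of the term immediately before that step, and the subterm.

Trace:
step 0: ((7 + ((if (true && true) then (if false then 3 else 5) else 5) * 3)) < 9)
step 1: [delta@0.1.0.0] ((7 + ((if true then (if false then 3 else 5) else 5) * 3)) < 9)
step 2: [if@0.1.0] ((7 + ((if false then 3 else 5) * 3)) < 9)
step 3: [if@0.1.0] ((7 + (5 * 3)) < 9)
step 4: [delta@0.1] ((7 + 15) < 9)
step 5: [delta@0] (22 < 9)

Answer: delta at 0 : (7 + 15)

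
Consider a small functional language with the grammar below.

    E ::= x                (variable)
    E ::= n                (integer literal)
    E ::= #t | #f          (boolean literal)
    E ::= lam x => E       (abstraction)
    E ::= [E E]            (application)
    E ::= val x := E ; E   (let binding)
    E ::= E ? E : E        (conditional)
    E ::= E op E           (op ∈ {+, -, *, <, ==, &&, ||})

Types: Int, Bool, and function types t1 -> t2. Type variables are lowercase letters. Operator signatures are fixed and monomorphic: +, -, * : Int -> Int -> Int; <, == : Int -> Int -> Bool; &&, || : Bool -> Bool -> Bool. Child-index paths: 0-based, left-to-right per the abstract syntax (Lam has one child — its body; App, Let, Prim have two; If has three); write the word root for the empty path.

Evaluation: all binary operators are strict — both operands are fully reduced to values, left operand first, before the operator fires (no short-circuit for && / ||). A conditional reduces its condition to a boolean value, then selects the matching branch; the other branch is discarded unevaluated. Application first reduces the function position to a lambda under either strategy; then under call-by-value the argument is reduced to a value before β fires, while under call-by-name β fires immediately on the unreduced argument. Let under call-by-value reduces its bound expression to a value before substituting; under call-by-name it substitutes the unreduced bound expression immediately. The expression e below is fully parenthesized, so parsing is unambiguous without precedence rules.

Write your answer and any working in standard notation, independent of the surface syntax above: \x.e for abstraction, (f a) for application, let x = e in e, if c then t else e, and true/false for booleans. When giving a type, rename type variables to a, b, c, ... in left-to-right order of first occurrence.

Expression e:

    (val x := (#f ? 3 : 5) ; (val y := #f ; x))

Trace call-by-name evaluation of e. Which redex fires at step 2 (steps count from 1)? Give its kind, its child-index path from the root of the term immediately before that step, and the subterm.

Answer: let at root : (let y = false in (if false then 3 else 5))

Working:
step 0: (let x = (if false then 3 else 5) in (let y = false in x))
step 1: [let@root] (let y = false in (if false then 3 else 5))
step 2: [let@root] (if false then 3 else 5)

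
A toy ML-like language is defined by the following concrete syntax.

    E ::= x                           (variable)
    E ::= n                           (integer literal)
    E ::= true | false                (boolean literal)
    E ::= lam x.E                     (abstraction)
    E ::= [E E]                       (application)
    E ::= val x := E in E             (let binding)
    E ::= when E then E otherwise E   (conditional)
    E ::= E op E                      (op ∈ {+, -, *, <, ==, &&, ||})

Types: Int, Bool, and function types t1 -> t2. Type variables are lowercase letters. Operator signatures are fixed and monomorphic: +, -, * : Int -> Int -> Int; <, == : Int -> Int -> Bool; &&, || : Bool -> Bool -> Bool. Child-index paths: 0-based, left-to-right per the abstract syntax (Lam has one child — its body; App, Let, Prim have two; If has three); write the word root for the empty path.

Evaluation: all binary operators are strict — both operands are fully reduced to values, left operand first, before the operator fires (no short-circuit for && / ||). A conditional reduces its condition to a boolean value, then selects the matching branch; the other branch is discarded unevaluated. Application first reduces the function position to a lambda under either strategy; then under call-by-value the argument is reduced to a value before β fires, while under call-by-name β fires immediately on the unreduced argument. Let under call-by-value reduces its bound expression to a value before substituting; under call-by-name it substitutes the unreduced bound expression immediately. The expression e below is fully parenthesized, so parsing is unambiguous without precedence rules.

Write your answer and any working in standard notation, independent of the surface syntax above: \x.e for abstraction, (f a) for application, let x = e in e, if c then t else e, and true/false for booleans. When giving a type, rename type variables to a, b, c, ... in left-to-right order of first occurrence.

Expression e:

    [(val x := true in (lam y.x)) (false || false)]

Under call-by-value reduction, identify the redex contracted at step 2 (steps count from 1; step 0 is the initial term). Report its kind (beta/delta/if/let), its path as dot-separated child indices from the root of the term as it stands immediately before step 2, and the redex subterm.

Answer: delta at 1 : (false || false)

Trace:
step 0: ((let x = true in (\y.x)) (false || false))
step 1: [let@0] ((\y.true) (false || false))
step 2: [delta@1] ((\y.true) false)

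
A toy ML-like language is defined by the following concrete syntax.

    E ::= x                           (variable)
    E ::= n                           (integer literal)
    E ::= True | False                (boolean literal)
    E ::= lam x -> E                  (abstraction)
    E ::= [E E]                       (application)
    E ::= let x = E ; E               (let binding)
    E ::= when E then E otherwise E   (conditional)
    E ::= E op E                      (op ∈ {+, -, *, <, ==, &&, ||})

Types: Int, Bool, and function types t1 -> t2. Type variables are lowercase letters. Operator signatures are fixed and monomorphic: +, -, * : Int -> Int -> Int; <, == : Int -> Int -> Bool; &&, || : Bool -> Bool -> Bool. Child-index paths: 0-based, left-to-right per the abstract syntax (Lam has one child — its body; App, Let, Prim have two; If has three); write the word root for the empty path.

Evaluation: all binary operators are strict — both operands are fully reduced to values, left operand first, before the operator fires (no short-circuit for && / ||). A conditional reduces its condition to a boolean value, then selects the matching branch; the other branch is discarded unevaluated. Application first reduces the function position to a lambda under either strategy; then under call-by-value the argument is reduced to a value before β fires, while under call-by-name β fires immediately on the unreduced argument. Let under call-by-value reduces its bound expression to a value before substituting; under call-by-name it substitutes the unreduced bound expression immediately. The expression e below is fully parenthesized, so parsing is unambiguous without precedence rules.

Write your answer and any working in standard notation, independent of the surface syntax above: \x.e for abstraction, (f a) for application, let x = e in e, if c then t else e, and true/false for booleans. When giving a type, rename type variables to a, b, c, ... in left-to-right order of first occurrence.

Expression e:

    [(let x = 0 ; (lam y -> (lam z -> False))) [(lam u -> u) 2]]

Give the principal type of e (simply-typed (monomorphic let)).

Working:
let x : Int
\z._ : b -> Bool
\y._ : a -> b -> Bool
u : c
\u._ : c -> c
  unify c -> c ~ Int -> d
  unify c ~ Int
  unify Int ~ d
_ _ : Int
  unify a -> b -> Bool ~ Int -> e
  unify a ~ Int
  unify b -> Bool ~ e
_ _ : b -> Bool

Answer: a -> Bool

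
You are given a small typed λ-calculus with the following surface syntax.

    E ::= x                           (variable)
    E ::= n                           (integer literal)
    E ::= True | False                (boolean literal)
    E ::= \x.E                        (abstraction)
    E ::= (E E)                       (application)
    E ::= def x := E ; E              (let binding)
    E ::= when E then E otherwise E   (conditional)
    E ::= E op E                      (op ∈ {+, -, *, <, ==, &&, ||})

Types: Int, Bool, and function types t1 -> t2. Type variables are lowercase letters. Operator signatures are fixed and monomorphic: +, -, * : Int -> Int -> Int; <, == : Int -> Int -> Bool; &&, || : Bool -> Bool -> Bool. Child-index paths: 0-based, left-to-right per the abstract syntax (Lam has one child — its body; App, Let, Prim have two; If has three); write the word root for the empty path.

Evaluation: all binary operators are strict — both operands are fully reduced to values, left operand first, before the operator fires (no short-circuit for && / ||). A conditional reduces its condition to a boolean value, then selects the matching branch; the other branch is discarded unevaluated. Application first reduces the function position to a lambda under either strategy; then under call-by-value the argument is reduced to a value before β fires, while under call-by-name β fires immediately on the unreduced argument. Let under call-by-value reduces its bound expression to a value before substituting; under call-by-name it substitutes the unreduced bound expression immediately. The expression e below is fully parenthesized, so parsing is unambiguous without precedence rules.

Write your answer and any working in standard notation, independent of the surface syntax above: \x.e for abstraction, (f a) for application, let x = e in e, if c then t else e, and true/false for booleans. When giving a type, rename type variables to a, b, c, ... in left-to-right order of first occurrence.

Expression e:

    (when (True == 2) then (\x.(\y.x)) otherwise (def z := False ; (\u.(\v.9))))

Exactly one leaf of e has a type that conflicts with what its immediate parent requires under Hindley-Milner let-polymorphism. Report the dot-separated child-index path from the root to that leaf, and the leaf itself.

Derivation:
  unify Bool ~ Int
  FAIL: mismatch Bool ~ Int

Answer: 0.0 : true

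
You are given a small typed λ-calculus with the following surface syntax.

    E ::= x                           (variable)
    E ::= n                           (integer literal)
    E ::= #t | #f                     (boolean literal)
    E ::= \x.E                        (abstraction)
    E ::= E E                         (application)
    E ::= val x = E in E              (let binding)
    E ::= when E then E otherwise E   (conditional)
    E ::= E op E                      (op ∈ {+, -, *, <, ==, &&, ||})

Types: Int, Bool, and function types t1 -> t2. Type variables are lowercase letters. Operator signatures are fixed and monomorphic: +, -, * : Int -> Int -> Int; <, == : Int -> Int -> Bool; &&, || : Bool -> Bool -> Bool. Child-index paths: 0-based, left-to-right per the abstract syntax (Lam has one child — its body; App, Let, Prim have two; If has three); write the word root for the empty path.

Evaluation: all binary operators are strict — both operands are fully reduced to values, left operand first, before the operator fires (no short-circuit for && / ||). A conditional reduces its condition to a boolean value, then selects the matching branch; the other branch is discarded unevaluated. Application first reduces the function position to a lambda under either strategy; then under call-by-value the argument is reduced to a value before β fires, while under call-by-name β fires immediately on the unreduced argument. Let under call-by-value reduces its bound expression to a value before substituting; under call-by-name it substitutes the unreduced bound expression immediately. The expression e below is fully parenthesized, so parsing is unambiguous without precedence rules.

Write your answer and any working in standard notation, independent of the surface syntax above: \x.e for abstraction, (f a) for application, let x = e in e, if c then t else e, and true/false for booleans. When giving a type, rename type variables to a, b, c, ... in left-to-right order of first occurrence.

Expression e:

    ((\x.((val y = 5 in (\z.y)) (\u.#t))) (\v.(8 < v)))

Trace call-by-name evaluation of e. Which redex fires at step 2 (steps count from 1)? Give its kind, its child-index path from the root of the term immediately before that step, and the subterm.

Trace:
step 0: ((\x.((let y = 5 in (\z.y)) (\u.true))) (\v.(8 < v)))
step 1: [beta@root] ((let y = 5 in (\z.y)) (\u.true))
step 2: [let@0] ((\z.5) (\u.true))

Answer: let at 0 : (let y = 5 in (\z.y))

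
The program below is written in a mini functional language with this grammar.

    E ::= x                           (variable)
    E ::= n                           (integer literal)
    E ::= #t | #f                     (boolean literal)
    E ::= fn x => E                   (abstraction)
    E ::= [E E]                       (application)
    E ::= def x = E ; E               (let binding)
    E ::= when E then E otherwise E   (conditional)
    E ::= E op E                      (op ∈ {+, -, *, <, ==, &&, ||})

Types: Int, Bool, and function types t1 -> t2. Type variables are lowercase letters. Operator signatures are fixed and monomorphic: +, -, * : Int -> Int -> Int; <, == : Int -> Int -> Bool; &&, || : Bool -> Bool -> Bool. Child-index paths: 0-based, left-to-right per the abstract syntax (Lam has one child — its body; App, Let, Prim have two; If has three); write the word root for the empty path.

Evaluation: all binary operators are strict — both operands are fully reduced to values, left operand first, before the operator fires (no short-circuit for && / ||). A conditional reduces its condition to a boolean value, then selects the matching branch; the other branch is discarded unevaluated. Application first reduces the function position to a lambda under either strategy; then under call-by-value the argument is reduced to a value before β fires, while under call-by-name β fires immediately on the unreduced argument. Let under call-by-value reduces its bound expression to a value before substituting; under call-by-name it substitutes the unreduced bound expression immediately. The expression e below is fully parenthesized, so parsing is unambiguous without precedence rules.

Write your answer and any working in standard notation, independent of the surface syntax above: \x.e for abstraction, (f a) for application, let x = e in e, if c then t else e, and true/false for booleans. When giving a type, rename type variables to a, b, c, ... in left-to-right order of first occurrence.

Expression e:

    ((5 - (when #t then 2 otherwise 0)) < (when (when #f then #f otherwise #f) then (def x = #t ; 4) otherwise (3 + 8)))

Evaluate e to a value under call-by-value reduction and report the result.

Working:
step 0: ((5 - (if true then 2 else 0)) < (if (if false then false else false) then (let x = true in 4) else (3 + 8)))
step 1: [if@0.1] ((5 - 2) < (if (if false then false else false) then (let x = true in 4) else (3 + 8)))
step 2: [delta@0] (3 < (if (if false then false else false) then (let x = true in 4) else (3 + 8)))
step 3: [if@1.0] (3 < (if false then (let x = true in 4) else (3 + 8)))
step 4: [if@1] (3 < (3 + 8))
step 5: [delta@1] (3 < 11)
step 6: [delta@root] true

Answer: true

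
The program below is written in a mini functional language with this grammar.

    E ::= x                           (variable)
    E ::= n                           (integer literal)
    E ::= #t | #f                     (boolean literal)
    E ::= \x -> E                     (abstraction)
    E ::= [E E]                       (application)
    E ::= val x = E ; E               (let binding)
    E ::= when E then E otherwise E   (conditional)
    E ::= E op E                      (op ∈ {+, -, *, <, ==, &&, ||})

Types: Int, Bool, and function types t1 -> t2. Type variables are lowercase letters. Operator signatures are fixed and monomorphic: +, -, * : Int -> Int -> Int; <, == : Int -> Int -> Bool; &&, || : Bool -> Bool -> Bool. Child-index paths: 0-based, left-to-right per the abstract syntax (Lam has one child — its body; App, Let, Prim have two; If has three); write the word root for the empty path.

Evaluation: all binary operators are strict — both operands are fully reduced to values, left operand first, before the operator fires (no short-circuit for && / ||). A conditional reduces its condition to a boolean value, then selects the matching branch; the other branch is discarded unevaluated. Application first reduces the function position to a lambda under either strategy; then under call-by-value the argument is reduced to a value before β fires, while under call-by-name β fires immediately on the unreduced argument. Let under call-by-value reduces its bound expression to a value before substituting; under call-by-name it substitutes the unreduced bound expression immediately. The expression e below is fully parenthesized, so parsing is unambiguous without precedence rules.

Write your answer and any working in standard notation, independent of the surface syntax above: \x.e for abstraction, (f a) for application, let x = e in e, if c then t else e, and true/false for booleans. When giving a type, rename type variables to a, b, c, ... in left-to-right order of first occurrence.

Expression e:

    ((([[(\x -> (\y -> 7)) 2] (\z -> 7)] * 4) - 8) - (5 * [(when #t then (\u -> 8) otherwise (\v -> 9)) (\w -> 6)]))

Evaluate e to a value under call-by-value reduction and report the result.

Answer: -20

Working:
step 0: ((((((\x.(\y.7)) 2) (\z.7)) * 4) - 8) - (5 * ((if true then (\u.8) else (\v.9)) (\w.6))))
step 1: [beta@0.0.0.0] (((((\y.7) (\z.7)) * 4) - 8) - (5 * ((if true then (\u.8) else (\v.9)) (\w.6))))
step 2: [beta@0.0.0] (((7 * 4) - 8) - (5 * ((if true then (\u.8) else (\v.9)) (\w.6))))
step 3: [delta@0.0] ((28 - 8) - (5 * ((if true then (\u.8) else (\v.9)) (\w.6))))
step 4: [delta@0] (20 - (5 * ((if true then (\u.8) else (\v.9)) (\w.6))))
step 5: [if@1.1.0] (20 - (5 * ((\u.8) (\w.6))))
step 6: [beta@1.1] (20 - (5 * 8))
step 7: [delta@1] (20 - 40)
step 8: [delta@root] -20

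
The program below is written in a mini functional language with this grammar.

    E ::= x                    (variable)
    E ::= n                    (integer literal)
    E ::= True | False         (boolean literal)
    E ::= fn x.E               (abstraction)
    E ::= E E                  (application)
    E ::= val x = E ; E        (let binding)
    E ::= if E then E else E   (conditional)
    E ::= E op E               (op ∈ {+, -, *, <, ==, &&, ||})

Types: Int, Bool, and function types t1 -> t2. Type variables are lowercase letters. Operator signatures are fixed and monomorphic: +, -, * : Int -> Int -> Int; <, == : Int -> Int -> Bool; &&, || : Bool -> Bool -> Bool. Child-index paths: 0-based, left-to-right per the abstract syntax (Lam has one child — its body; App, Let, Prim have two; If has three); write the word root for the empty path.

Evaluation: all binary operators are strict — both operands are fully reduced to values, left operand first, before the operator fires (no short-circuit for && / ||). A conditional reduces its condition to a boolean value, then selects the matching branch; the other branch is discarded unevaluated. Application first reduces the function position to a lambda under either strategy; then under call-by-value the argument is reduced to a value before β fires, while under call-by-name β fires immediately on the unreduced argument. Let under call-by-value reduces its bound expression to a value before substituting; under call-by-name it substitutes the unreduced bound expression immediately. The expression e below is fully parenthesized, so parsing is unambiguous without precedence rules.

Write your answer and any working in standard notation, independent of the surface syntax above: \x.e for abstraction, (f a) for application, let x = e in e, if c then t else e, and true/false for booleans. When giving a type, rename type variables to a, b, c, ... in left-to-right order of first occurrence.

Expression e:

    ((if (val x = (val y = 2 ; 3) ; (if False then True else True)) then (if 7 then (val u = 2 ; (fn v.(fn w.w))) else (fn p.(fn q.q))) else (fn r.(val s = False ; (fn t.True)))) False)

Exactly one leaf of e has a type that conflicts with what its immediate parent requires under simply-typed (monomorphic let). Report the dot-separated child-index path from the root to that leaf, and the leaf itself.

Answer: 0.1.0 : 7

Working:
let y : Int
let x : Int
  unify Bool ~ Bool
  unify Bool ~ Bool
  unify Bool ~ Bool
  unify Int ~ Bool
  FAIL: mismatch Int ~ Bool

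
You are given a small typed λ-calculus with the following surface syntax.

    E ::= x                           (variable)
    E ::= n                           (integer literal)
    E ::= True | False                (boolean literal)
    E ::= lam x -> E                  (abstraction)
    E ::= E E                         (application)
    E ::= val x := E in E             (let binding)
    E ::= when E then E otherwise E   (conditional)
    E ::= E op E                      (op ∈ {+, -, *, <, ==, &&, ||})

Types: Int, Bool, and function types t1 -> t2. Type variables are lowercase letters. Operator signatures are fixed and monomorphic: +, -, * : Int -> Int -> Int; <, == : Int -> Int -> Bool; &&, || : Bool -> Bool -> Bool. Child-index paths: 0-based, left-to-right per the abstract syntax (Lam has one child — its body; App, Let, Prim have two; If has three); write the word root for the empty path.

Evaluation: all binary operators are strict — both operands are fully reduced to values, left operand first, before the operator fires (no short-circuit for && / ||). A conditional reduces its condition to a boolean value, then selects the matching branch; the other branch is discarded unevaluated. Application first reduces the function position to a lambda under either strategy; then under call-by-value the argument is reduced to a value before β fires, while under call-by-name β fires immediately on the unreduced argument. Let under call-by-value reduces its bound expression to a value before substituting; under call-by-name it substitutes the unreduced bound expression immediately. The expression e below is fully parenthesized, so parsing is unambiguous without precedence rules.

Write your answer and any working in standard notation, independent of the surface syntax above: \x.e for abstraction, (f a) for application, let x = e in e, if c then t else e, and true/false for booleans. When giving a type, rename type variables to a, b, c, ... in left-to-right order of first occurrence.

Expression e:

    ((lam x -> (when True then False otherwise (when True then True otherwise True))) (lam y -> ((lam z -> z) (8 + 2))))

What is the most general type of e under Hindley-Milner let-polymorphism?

Answer: Bool

Derivation:
  unify Bool ~ Bool
  unify Bool ~ Bool
  unify Bool ~ Bool
  unify Bool ~ Bool
\x._ : a -> Bool
z : c
\z._ : c -> c
  unify Int ~ Int
  unify Int ~ Int
  unify c -> c ~ Int -> d
  unify c ~ Int
  unify Int ~ d
_ _ : Int
\y._ : b -> Int
  unify a -> Bool ~ (b -> Int) -> e
  unify a ~ b -> Int
  unify Bool ~ e
_ _ : Bool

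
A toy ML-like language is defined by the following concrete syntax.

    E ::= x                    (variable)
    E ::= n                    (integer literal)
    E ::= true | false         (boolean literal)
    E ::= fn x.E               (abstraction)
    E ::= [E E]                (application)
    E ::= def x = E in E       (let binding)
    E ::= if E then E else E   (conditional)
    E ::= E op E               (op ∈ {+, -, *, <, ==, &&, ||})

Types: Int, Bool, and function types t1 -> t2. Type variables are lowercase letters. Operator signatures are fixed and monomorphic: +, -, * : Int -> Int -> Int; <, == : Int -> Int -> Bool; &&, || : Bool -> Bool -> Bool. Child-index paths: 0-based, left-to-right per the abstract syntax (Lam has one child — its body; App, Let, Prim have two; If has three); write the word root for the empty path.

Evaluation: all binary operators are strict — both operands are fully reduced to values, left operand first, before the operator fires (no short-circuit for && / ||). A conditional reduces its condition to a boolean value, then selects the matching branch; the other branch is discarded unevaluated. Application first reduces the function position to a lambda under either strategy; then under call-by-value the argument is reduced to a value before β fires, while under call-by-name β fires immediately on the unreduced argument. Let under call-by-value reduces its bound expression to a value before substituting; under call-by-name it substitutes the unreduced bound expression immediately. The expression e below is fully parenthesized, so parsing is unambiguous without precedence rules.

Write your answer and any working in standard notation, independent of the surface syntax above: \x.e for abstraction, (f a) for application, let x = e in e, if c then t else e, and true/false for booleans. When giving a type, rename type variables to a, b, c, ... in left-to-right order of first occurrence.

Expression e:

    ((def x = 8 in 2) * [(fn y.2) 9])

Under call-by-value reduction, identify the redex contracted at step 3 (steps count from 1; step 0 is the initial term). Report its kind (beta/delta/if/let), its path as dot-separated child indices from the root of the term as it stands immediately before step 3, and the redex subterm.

Answer: delta at root : (2 * 2)

Working:
step 0: ((let x = 8 in 2) * ((\y.2) 9))
step 1: [let@0] (2 * ((\y.2) 9))
step 2: [beta@1] (2 * 2)
step 3: [delta@root] 4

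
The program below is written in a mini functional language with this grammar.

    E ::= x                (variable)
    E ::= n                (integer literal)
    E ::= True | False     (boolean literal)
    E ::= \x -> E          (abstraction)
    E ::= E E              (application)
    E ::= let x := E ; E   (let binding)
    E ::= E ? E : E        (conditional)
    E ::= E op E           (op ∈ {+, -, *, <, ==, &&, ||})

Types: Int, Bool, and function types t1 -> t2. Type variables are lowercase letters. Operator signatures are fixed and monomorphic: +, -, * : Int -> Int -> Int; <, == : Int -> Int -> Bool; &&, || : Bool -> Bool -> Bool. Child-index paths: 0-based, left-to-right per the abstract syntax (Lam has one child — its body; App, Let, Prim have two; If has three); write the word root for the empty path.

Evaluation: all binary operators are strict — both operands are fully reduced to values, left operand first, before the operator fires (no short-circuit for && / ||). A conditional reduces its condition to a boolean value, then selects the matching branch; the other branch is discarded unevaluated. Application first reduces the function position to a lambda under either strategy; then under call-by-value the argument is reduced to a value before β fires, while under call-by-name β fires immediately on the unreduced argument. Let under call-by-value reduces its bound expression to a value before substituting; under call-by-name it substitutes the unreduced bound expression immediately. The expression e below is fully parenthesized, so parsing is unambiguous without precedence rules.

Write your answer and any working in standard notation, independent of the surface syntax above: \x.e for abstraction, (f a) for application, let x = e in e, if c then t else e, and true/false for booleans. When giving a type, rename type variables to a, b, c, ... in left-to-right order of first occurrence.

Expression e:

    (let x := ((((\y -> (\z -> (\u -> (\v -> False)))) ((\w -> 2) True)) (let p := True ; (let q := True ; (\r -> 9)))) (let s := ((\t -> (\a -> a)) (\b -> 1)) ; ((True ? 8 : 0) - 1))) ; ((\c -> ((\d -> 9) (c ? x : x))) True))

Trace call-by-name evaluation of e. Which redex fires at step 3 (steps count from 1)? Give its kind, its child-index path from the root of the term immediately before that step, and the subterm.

Trace:
step 0: (let x = ((((\y.(\z.(\u.(\v.false)))) ((\w.2) true)) (let p = true in (let q = true in (\r.9)))) (let s = ((\t.(\a.a)) (\b.1)) in ((if true then 8 else 0) - 1))) in ((\c.((\d.9) (if c then x else x))) true))
step 1: [let@root] ((\c.((\d.9) (if c then ((((\y.(\z.(\u.(\v.false)))) ((\w.2) true)) (let p = true in (let q = true in (\r.9)))) (let s = ((\t.(\a.a)) (\b.1)) in ((if true then 8 else 0) - 1))) else ((((\y.(\z.(\u.(\v.false)))) ((\w.2) true)) (let p = true in (let q = true in (\r.9)))) (let s = ((\t.(\a.a)) (\b.1)) in ((if true then 8 else 0) - 1)))))) true)
step 2: [beta@root] ((\d.9) (if true then ((((\y.(\z.(\u.(\v.false)))) ((\w.2) true)) (let p = true in (let q = true in (\r.9)))) (let s = ((\t.(\a.a)) (\b.1)) in ((if true then 8 else 0) - 1))) else ((((\y.(\z.(\u.(\v.false)))) ((\w.2) true)) (let p = true in (let q = true in (\r.9)))) (let s = ((\t.(\a.a)) (\b.1)) in ((if true then 8 else 0) - 1)))))
step 3: [beta@root] 9

Answer: beta at root : ((\d.9) (if true then ((((\y.(\z.(\u.(\v.false)))) ((\w.2) true)) (let p = true in (let q = true in (\r.9)))) (let s = ((\t.(\a.a)) (\b.1)) in ((if true then 8 else 0) - 1))) else ((((\y.(\z.(\u.(\v.false)))) ((\w.2) true)) (let p = true in (let q = true in (\r.9)))) (let s = ((\t.(\a.a)) (\b.1)) in ((if true then 8 else 0) - 1)))))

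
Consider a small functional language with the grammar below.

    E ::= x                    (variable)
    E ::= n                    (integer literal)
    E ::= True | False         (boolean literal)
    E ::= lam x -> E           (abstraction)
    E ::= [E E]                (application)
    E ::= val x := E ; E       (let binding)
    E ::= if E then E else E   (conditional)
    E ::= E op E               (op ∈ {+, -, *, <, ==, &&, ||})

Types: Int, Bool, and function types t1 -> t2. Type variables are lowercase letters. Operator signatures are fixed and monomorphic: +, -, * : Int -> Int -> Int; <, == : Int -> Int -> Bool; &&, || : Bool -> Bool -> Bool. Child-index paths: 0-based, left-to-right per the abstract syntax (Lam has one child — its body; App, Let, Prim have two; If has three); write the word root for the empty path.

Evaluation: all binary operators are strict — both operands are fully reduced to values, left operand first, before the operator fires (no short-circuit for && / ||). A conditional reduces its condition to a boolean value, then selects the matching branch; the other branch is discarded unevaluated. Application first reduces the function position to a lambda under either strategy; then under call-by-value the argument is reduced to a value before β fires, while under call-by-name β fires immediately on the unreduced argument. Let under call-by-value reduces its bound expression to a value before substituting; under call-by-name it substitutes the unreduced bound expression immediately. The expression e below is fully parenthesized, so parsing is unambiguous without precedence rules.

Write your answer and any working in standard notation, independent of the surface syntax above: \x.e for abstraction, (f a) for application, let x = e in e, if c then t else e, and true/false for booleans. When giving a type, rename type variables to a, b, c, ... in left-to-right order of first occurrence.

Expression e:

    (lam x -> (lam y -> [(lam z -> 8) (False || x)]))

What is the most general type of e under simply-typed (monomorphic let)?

Answer: Bool -> a -> Int

Working:
\z._ : c -> Int
  unify Bool ~ Bool
x : a
  unify a ~ Bool
  unify c -> Int ~ Bool -> d
  unify c ~ Bool
  unify Int ~ d
_ _ : Int
\y._ : b -> Int
\x._ : Bool -> b -> Int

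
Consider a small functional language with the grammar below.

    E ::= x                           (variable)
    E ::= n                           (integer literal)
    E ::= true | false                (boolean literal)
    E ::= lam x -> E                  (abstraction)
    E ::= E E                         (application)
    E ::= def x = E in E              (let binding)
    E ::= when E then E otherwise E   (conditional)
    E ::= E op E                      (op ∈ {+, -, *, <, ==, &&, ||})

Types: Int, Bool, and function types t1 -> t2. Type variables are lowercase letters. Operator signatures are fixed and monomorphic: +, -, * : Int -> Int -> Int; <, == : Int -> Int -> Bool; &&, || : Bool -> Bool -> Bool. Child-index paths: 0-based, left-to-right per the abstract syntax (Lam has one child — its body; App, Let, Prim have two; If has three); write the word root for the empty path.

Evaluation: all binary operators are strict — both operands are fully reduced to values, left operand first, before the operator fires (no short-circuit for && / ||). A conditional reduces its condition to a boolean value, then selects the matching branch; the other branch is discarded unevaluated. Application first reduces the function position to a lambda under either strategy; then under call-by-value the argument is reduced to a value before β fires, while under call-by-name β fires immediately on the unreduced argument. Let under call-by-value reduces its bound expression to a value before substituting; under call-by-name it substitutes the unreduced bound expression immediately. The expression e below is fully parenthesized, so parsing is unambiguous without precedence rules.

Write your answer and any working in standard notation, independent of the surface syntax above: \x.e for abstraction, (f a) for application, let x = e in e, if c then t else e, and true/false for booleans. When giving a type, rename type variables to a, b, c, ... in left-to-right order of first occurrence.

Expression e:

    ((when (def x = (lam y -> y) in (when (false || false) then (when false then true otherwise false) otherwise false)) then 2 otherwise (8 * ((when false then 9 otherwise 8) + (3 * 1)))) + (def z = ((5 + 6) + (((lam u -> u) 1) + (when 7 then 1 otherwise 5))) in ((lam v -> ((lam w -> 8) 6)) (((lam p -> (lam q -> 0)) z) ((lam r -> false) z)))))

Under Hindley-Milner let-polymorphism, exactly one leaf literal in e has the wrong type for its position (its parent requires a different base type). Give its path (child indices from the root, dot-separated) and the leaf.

Answer: 1.0.1.1.0 : 7

Working:
y : a
\y._ : a -> a
let x : forall. a -> a
  unify Bool ~ Bool
  unify Bool ~ Bool
  unify Bool ~ Bool
  unify Bool ~ Bool
  unify Bool ~ Bool
  unify Bool ~ Bool
  unify Bool ~ Bool
  unify Int ~ Int
  unify Bool ~ Bool
  unify Int ~ Int
  unify Int ~ Int
  unify Int ~ Int
  unify Int ~ Int
  unify Int ~ Int
  unify Int ~ Int
  unify Int ~ Int
  unify Int ~ Int
  unify Int ~ Int
  unify Int ~ Int
  unify Int ~ Int
u : b
\u._ : b -> b
  unify b -> b ~ Int -> c
  unify b ~ Int
  unify Int ~ c
_ _ : Int
  unify Int ~ Int
  unify Int ~ Bool
  FAIL: mismatch Int ~ Bool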